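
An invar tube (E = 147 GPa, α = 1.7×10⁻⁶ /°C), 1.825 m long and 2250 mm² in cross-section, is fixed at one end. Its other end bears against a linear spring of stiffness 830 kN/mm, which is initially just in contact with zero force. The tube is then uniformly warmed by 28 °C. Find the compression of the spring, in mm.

δ ≈ 0.0156 mm

If the spring were absent the tube would lengthen by αΔT L = 1.7×10⁻⁶ × 28 × 1825 = 0.08687 mm.
With a force P in the spring, the elastic change of the tube is PL/(AE) and that of the spring is P/k; compatibility requires their sum to equal δ_free.
P [ L/(AE) + 1/k ] = δ_free → P [ 1825/(2250×147×10³) + 1/(830×10³) ] = 0.08687.
P = 0.08687 / 6.723×10⁻⁶ = 12920 N.
Spring compression = P/k = 12920/(830×10³) = 0.01557 mm.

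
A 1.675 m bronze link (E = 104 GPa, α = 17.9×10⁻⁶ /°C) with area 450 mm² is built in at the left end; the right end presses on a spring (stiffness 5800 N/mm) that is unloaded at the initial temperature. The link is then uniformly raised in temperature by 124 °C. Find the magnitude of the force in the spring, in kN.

P ≈ 17.9 kN

Free thermal expansion: δ_free = αΔT L = 17.9×10⁻⁶ × 124 × 1675 = 3.718 mm.
Let P be the compressive force at the spring. The link shortens elastically by PL/(AE) and the spring compresses by P/k; together these equal δ_free.
So P = δ_free / [L/(AE) + 1/k] = 3.718 / [ 1675/(450×104×10³) + 1/(5800) ].
P = 3.718 / 0.0002082 = 17860 N.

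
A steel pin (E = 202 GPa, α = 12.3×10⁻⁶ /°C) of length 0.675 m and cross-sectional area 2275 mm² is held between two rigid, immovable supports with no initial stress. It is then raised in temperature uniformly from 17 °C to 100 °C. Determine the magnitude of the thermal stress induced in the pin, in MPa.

The supports are rigid, so the total axial strain is zero. The restrained thermal strain is ε = αΔT = 12.3×10⁻⁶ × 83 = 1020.9×10⁻⁶.
σ = EαΔT = 202×10³ × 12.3×10⁻⁶ × 83 = 206.2 MPa (compressive; the pin is trying to expand).

σ ≈ 206 MPa (compressive)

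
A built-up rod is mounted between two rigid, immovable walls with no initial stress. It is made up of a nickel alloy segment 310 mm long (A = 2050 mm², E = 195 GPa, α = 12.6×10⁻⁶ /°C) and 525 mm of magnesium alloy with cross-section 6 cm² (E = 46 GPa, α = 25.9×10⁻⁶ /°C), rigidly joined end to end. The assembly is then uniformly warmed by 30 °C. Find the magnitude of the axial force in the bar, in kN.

Free thermal expansion of the whole bar: Σ αᵢΔT Lᵢ = 12.6×10⁻⁶×30×310 + 25.9×10⁻⁶×30×525 = 0.5251 mm.
Since the ends are fixed, an axial force P builds up, equal in every segment, with P · Σ Lᵢ/(AᵢEᵢ) = δ_free.
The series flexibility is Σ Lᵢ/(AᵢEᵢ) = 310/(2050×195×10³) + 525/(600×46×10³) = 1.98×10⁻⁵ mm/N.
So P = 0.5251 / 1.98×10⁻⁵ = 26.52 kN, compressive.

P ≈ 26.5 kN (compressive)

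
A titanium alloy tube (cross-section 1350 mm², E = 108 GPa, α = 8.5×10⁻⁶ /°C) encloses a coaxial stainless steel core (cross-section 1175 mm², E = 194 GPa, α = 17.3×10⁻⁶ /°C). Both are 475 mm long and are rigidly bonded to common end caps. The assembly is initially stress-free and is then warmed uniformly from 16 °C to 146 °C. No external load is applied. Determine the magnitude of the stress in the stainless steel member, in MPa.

Equilibrium of a rigid end plate with no external load gives equal and opposite internal forces ±P in the two members. Since α_{stainless steel} > α_{titanium alloy}, heating drives the stainless steel into compression and the titanium alloy into tension.
Equating the net (thermal + elastic) strains gives |α₁ − α₂|·ΔT = P·[1/(A₁E₁) + 1/(A₂E₂)].
|α₁ − α₂|·ΔT = 8.8×10⁻⁶ × 130 = 0.001144.
1/(A₁E₁) + 1/(A₂E₂) = 1/(1350×108×10³) + 1/(1175×194×10³) = 1.125×10⁻⁸ N⁻¹.
So P = 0.001144 / 1.125×10⁻⁸ = 101.7 kN.
σ_{stainless steel} = P/A₂ = 101700/1175 = 86.58 MPa, compressive.

σ ≈ 86.6 MPa (compressive)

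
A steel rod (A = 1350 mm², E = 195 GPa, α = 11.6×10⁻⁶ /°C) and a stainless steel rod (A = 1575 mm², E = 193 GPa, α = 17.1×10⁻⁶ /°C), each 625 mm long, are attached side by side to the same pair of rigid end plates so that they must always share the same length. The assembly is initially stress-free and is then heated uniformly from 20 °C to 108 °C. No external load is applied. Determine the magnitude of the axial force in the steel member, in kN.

P ≈ 68.3 kN (tensile in the steel)

The stainless steel has the larger α, so on heating it would change length more than the steel if both were free. The rigid plates force a common final length, so the stainless steel is put into compression and the steel into tension, with equal and opposite forces P (no external load).
Equating the net (thermal + elastic) strains gives |α₁ − α₂|·ΔT = P·[1/(A₁E₁) + 1/(A₂E₂)].
|α₁ − α₂|·ΔT = 5.5×10⁻⁶ × 88 = 0.000484.
1/(A₁E₁) + 1/(A₂E₂) = 1/(1350×195×10³) + 1/(1575×193×10³) = 7.088×10⁻⁹ N⁻¹.
So P = 0.000484 / 7.088×10⁻⁹ = 68.28 kN.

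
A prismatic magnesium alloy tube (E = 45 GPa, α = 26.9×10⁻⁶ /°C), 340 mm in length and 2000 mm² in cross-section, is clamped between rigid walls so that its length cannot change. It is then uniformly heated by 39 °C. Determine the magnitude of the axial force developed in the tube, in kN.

P ≈ 94.4 kN (compressive)

With zero net strain, σ = E·αΔT = 45 GPa × 26.9×10⁻⁶ × 39 = 47.21 MPa.
P = AEαΔT = 2000 × 45×10³ × 26.9×10⁻⁶ × 39 = 94.42 kN (compressive).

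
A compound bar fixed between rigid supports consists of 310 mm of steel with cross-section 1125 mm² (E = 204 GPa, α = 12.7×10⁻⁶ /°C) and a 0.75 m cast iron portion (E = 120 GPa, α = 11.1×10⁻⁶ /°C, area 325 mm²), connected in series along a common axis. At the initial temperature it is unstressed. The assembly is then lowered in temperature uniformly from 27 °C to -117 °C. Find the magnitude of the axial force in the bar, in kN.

P ≈ 85.8 kN (tensile)

With the walls removed the bar would change length by δ_free = Σ αᵢΔT Lᵢ = 12.7×10⁻⁶×144×310 + 11.1×10⁻⁶×144×750 = 1.766 mm.
Since the ends are fixed, an axial force P builds up, equal in every segment, with P · Σ Lᵢ/(AᵢEᵢ) = δ_free.
The series flexibility is Σ Lᵢ/(AᵢEᵢ) = 310/(1125×204×10³) + 750/(325×120×10³) = 2.058×10⁻⁵ mm/N.
So P = 1.766 / 2.058×10⁻⁵ = 85.79 kN, tensile.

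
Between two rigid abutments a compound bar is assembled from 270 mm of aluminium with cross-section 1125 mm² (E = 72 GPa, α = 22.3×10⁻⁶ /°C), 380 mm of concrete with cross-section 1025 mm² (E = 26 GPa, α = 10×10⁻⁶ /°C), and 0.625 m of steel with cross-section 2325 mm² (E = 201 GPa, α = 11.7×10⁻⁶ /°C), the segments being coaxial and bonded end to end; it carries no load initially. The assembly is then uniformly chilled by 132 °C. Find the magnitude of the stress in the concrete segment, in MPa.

Free thermal contraction of the whole bar: Σ αᵢΔT Lᵢ = 22.3×10⁻⁶×132×270 + 10×10⁻⁶×132×380 + 11.7×10⁻⁶×132×625 = 2.262 mm.
Since the ends are fixed, an axial force P builds up, equal in every segment, with P · Σ Lᵢ/(AᵢEᵢ) = δ_free.
The series flexibility is Σ Lᵢ/(AᵢEᵢ) = 270/(1125×72×10³) + 380/(1025×26×10³) + 625/(2325×201×10³) = 1.893×10⁻⁵ mm/N.
So P = 2.262 / 1.893×10⁻⁵ = 119.5 kN, tensile.
σ_{concrete} = P / A = 119500 / 1025 = 116.6 MPa.

σ ≈ 117 MPa (tensile)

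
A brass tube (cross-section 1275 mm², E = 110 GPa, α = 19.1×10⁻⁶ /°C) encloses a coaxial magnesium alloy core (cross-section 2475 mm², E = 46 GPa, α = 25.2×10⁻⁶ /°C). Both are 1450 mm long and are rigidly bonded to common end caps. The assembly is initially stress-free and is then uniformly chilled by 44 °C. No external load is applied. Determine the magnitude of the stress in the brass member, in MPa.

σ ≈ 13.2 MPa (compressive)

The magnesium alloy has the larger α, so on cooling it would change length more than the brass if both were free. The rigid plates force a common final length, so the magnesium alloy is put into tension and the brass into compression, with equal and opposite forces P (no external load).
Compatibility of the two members (thermal + elastic change equal): (α₁ − α₂)ΔT = P·[1/(A₁E₁) + 1/(A₂E₂)].
|α₁ − α₂|·ΔT = 6.1×10⁻⁶ × 44 = 0.0002684.
1/(A₁E₁) + 1/(A₂E₂) = 1/(1275×110×10³) + 1/(2475×46×10³) = 1.591×10⁻⁸ N⁻¹.
P = 0.0002684 / 1.591×10⁻⁸ = 16870 N = 16.87 kN.
σ_{brass} = P/A₁ = 16870/1275 = 13.23 MPa, compressive.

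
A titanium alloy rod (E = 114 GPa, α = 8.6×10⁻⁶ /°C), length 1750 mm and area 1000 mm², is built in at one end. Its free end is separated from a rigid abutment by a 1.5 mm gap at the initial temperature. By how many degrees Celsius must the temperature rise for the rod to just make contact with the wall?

ΔT ≈ 99.7 °C

The gap closes when αΔT L = 1.5 mm, since the rod is still unstressed at that instant.
So ΔT = g/(αL) = 1.5/(8.6×10⁻⁶ × 1750) = 99.67 °C.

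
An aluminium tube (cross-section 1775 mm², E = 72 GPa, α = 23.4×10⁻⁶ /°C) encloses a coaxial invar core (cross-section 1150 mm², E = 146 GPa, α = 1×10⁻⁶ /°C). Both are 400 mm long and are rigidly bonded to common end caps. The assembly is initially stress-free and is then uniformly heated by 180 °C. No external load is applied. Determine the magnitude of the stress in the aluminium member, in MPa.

σ ≈ 165 MPa (compressive)

Equilibrium of a rigid end plate with no external load gives equal and opposite internal forces ±P in the two members. Since α_{aluminium} > α_{invar}, heating drives the aluminium into compression and the invar into tension.
Equating the net (thermal + elastic) strains gives |α₁ − α₂|·ΔT = P·[1/(A₁E₁) + 1/(A₂E₂)].
|α₁ − α₂|·ΔT = 22.4×10⁻⁶ × 180 = 0.004032.
1/(A₁E₁) + 1/(A₂E₂) = 1/(1775×72×10³) + 1/(1150×146×10³) = 1.378×10⁻⁸ N⁻¹.
So P = 0.004032 / 1.378×10⁻⁸ = 292.6 kN.
σ_{aluminium} = P/A₁ = 292600/1775 = 164.8 MPa, compressive.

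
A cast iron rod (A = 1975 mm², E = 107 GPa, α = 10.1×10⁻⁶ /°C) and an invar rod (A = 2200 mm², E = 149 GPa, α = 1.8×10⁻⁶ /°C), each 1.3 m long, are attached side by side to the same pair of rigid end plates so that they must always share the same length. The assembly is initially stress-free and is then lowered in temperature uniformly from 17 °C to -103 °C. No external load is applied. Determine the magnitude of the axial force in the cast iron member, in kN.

Equilibrium of a rigid end plate with no external load gives equal and opposite internal forces ±P in the two members. Since α_{cast iron} > α_{invar}, cooling drives the cast iron into tension and the invar into compression.
Setting the final lengths equal and cancelling L: (α₁ − α₂)ΔT = P/(A₁E₁) + P/(A₂E₂).
|α₁ − α₂|·ΔT = 8.3×10⁻⁶ × 120 = 0.000996.
1/(A₁E₁) + 1/(A₂E₂) = 1/(1975×107×10³) + 1/(2200×149×10³) = 7.783×10⁻⁹ N⁻¹.
So P = 0.000996 / 7.783×10⁻⁹ = 128 kN.

P ≈ 128 kN (tensile in the cast iron)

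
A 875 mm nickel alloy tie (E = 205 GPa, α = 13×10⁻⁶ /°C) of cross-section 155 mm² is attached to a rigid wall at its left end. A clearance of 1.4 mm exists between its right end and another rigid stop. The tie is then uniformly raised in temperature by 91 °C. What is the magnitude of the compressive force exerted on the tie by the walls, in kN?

Free thermal elongation = αΔT L = 13×10⁻⁶ × 91 × 875 = 1.035 mm.
Since δ_free = 1.04 mm is less than the 1.4 mm gap, the tie never touches the wall. No axial force develops.

P ≈ 0 kN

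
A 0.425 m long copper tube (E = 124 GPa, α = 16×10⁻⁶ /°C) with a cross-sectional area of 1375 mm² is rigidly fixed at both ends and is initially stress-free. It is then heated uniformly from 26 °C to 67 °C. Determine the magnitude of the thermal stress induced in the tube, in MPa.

The supports are rigid, so the total axial strain is zero. The restrained thermal strain is ε = αΔT = 16×10⁻⁶ × 41 = 656×10⁻⁶.
σ = EαΔT = 124×10³ × 16×10⁻⁶ × 41 = 81.34 MPa (compressive; the tube is trying to expand).

σ ≈ 81.3 MPa (compressive)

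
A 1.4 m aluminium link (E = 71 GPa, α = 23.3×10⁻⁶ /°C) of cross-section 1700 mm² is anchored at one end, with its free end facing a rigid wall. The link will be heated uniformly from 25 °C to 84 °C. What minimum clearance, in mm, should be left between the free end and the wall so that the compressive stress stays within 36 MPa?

With no wall the link would lengthen by αΔT L = 23.3×10⁻⁶ × 59 × 1400 = 1.925 mm.
At the allowable stress the elastic shortening the wall may impose is σL/E = 36 × 1400 / (71×10³) = 0.7099 mm.
The gap must absorb the remainder: g_min = 1.925 − 0.7099 = 1.215 mm.

g ≈ 1.21 mm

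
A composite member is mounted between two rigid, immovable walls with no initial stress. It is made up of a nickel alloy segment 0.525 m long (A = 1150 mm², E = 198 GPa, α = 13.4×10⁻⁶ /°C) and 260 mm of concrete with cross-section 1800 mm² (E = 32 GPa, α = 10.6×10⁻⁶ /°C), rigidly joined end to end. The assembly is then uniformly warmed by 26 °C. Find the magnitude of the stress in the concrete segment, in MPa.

Free thermal expansion of the whole bar: Σ αᵢΔT Lᵢ = 13.4×10⁻⁶×26×525 + 10.6×10⁻⁶×26×260 = 0.2546 mm.
Since the ends are fixed, an axial force P builds up, equal in every segment, with P · Σ Lᵢ/(AᵢEᵢ) = δ_free.
The series flexibility is Σ Lᵢ/(AᵢEᵢ) = 525/(1150×198×10³) + 260/(1800×32×10³) = 6.82×10⁻⁶ mm/N.
Hence P = δ_free / Σ(L/AE) = 0.2546/6.82×10⁻⁶ = 37.33 kN (compressive).
σ_{concrete} = P / A = 37330 / 1800 = 20.74 MPa.

σ ≈ 20.7 MPa (compressive)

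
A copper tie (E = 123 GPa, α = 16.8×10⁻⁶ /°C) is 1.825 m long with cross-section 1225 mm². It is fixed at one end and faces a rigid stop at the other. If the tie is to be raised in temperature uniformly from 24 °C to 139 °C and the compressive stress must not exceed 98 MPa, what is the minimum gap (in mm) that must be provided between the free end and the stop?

g ≈ 2.07 mm

Free expansion if unrestrained: δ_free = αΔT L = 16.8×10⁻⁶ × 115 × 1825 = 3.526 mm.
A stress of 98 MPa corresponds to the wall pushing the tie back by σL/E = 98×1825/(123×10³) = 1.454 mm.
The gap must absorb the remainder: g_min = 3.526 − 1.454 = 2.072 mm.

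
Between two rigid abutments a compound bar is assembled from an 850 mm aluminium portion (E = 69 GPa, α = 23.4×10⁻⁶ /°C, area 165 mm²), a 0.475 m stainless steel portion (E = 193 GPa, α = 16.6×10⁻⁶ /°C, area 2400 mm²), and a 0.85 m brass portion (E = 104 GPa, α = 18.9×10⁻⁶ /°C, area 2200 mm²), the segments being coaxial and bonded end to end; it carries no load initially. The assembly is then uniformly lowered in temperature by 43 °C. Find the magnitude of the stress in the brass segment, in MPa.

With the walls removed the bar would change length by δ_free = Σ αᵢΔT Lᵢ = 23.4×10⁻⁶×43×850 + 16.6×10⁻⁶×43×475 + 18.9×10⁻⁶×43×850 = 1.885 mm.
The walls prevent any net length change, so an axial force P (same in every segment) develops. Compatibility: P · Σ Lᵢ/(AᵢEᵢ) = δ_free.
The series flexibility is Σ Lᵢ/(AᵢEᵢ) = 850/(165×69×10³) + 475/(2400×193×10³) + 850/(2200×104×10³) = 7.94×10⁻⁵ mm/N.
Hence P = δ_free / Σ(L/AE) = 1.885/7.94×10⁻⁵ = 23.74 kN (tensile).
σ_{brass} = P / A = 23740 / 2200 = 10.79 MPa.

σ ≈ 10.8 MPa (tensile)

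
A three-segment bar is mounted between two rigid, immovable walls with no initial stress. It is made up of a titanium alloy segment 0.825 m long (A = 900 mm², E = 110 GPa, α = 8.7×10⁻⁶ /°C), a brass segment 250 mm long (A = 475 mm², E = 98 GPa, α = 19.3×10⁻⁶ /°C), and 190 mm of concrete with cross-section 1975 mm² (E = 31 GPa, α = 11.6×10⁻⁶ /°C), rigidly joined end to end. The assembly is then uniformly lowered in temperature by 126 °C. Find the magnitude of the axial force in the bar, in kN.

P ≈ 107 kN (tensile)

If the supports were absent, the total length change would be Σ αᵢΔT Lᵢ = 8.7×10⁻⁶×126×825 + 19.3×10⁻⁶×126×250 + 11.6×10⁻⁶×126×190 = 1.79 mm.
The rigid supports impose zero overall length change; the single axial force P common to all segments must satisfy P Σ Lᵢ/(AᵢEᵢ) = δ_free.
Σ Lᵢ/(AᵢEᵢ) = 825/(900×110×10³) + 250/(475×98×10³) + 190/(1975×31×10³) = 1.681×10⁻⁵ mm/N.
Hence P = δ_free / Σ(L/AE) = 1.79/1.681×10⁻⁵ = 106.5 kN (tensile).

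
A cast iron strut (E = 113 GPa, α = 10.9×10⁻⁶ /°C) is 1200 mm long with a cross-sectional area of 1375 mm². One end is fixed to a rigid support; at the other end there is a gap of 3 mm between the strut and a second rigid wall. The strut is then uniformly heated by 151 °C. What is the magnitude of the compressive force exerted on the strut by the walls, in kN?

Unrestrained expansion: δ_free = αΔT L = 10.9×10⁻⁶ × 151 × 1200 = 1.975 mm.
Since δ_free = 1.98 mm is less than the 3 mm gap, the strut never touches the wall. No axial force develops.

P ≈ 0 kN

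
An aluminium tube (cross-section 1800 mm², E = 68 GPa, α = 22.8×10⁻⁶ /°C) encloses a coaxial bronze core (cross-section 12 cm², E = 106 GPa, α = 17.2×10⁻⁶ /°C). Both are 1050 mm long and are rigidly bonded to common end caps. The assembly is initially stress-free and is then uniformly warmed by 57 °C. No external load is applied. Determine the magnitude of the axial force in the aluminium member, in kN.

P ≈ 19.9 kN (compressive in the aluminium)

The aluminium has the larger α, so on heating it would change length more than the bronze if both were free. The rigid plates force a common final length, so the aluminium is put into compression and the bronze into tension, with equal and opposite forces P (no external load).
Setting the final lengths equal and cancelling L: (α₁ − α₂)ΔT = P/(A₁E₁) + P/(A₂E₂).
|α₁ − α₂|·ΔT = 5.6×10⁻⁶ × 57 = 0.0003192.
1/(A₁E₁) + 1/(A₂E₂) = 1/(1800×68×10³) + 1/(1200×106×10³) = 1.603×10⁻⁸ N⁻¹.
P = 0.0003192 / 1.603×10⁻⁸ = 19910 N = 19.91 kN.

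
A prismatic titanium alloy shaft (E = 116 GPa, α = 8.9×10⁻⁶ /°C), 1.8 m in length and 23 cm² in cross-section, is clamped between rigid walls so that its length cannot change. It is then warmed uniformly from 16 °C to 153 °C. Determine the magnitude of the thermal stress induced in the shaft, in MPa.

The supports are rigid, so the total axial strain is zero. The restrained thermal strain is ε = αΔT = 8.9×10⁻⁶ × 137 = 1219.3×10⁻⁶.
The stress required to suppress this strain is σ = Eε = 116×10³ × 1219.3×10⁻⁶ = 141.4 MPa, compressive since the shaft is trying to expand.

σ ≈ 141 MPa (compressive)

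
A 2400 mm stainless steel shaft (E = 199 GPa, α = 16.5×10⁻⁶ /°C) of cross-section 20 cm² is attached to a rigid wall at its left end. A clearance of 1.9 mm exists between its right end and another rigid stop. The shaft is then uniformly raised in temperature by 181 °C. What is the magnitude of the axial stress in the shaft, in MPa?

σ ≈ 437 MPa (compressive)

Unrestrained expansion: δ_free = αΔT L = 16.5×10⁻⁶ × 181 × 2400 = 7.168 mm.
This exceeds the 1.9 mm gap, so the wall pushes back. The portion of expansion that must be recovered elastically is δ_free − gap = 7.168 − 1.9 = 5.268 mm.
That suppressed elongation corresponds to σ = E·Δ/L = 199×10³ × 5.268/2400 = 436.8 MPa.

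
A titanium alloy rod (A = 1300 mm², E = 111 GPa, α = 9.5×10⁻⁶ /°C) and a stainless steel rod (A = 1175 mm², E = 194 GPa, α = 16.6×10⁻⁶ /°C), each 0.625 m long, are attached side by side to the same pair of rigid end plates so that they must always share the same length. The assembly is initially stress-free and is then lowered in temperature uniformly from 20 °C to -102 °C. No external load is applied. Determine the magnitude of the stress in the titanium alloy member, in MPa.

Both members must finish at the same length. With the larger α, the stainless steel tends to over-contract; the plates restrain it, putting the stainless steel in tension and the titanium alloy in compression. With no external load the two internal forces are equal and opposite, magnitude P.
Equating the net (thermal + elastic) strains gives |α₁ − α₂|·ΔT = P·[1/(A₁E₁) + 1/(A₂E₂)].
|α₁ − α₂|·ΔT = 7.1×10⁻⁶ × 122 = 0.0008662.
1/(A₁E₁) + 1/(A₂E₂) = 1/(1300×111×10³) + 1/(1175×194×10³) = 1.132×10⁻⁸ N⁻¹.
P = 0.0008662 / 1.132×10⁻⁸ = 76540 N = 76.54 kN.
σ_{titanium alloy} = P/A₁ = 76540/1300 = 58.88 MPa, compressive.

σ ≈ 58.9 MPa (compressive)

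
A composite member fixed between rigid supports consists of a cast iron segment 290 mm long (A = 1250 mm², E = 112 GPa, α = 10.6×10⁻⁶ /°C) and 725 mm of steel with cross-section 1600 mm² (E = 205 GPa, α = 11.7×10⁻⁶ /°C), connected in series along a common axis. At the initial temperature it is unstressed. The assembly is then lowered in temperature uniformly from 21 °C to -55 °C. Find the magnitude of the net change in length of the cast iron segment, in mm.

With the walls removed the bar would change length by δ_free = Σ αᵢΔT Lᵢ = 10.6×10⁻⁶×76×290 + 11.7×10⁻⁶×76×725 = 0.8783 mm.
The rigid supports impose zero overall length change; the single axial force P common to all segments must satisfy P Σ Lᵢ/(AᵢEᵢ) = δ_free.
The series flexibility is Σ Lᵢ/(AᵢEᵢ) = 290/(1250×112×10³) + 725/(1600×205×10³) = 4.282×10⁻⁶ mm/N.
P = 0.8783 / 4.282×10⁻⁶ = 205100 N = 205.1 kN, tensile.
For the cast iron segment, free thermal change = 10.6×10⁻⁶×76×290 = 0.2336 mm and elastic change from P = 205100×290/(1250×112×10³) = 0.4249 mm; these oppose, so the net change is 0.191 mm (segment lengthens).

|ΔL| ≈ 0.191 mm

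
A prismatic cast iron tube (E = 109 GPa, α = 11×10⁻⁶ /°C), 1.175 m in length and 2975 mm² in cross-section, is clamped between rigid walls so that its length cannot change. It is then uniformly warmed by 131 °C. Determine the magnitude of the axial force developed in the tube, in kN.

The ends cannot move, so σ = EαΔT = 109×10³ × 11×10⁻⁶ × 131 = 157.1 MPa.
Axial force P = σA = 157.1 × 2975 = 467300 N = 467.3 kN, compressive.

P ≈ 467 kN (compressive)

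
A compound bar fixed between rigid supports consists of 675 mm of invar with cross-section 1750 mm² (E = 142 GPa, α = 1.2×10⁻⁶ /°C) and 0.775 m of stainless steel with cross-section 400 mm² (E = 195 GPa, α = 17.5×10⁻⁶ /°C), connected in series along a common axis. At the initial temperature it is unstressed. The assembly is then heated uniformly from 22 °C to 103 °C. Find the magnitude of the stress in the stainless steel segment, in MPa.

σ ≈ 230 MPa (compressive)

Free thermal expansion of the whole bar: Σ αᵢΔT Lᵢ = 1.2×10⁻⁶×81×675 + 17.5×10⁻⁶×81×775 = 1.164 mm.
Since the ends are fixed, an axial force P builds up, equal in every segment, with P · Σ Lᵢ/(AᵢEᵢ) = δ_free.
The series flexibility is Σ Lᵢ/(AᵢEᵢ) = 675/(1750×142×10³) + 775/(400×195×10³) = 1.265×10⁻⁵ mm/N.
P = 1.164 / 1.265×10⁻⁵ = 92010 N = 92.01 kN, compressive.
σ_{stainless steel} = P / A = 92010 / 400 = 230 MPa.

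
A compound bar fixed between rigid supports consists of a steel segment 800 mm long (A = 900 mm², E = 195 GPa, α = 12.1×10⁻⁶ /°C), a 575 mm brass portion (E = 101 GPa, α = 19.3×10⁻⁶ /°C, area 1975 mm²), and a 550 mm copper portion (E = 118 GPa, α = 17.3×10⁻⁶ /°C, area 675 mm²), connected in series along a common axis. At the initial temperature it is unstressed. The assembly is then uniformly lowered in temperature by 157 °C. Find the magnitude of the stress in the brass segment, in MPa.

With the walls removed the bar would change length by δ_free = Σ αᵢΔT Lᵢ = 12.1×10⁻⁶×157×800 + 19.3×10⁻⁶×157×575 + 17.3×10⁻⁶×157×550 = 4.756 mm.
The walls prevent any net length change, so an axial force P (same in every segment) develops. Compatibility: P · Σ Lᵢ/(AᵢEᵢ) = δ_free.
Σ Lᵢ/(AᵢEᵢ) = 800/(900×195×10³) + 575/(1975×101×10³) + 550/(675×118×10³) = 1.435×10⁻⁵ mm/N.
P = 4.756 / 1.435×10⁻⁵ = 331500 N = 331.5 kN, tensile.
σ_{brass} = P / A = 331500 / 1975 = 167.9 MPa.

σ ≈ 168 MPa (tensile)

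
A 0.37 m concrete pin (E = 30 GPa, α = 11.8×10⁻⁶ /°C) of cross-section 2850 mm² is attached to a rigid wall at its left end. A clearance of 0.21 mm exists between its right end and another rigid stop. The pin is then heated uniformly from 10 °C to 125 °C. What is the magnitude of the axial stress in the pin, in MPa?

Free thermal elongation = αΔT L = 11.8×10⁻⁶ × 115 × 370 = 0.5021 mm.
After closing the 0.21 mm clearance, 0.5021 − 0.21 = 0.2921 mm of expansion remains to be suppressed by the wall.
So σ = E(δ_free − g)/L = 30×10³ × 0.2921/370 = 23.68 MPa.

σ ≈ 23.7 MPa (compressive)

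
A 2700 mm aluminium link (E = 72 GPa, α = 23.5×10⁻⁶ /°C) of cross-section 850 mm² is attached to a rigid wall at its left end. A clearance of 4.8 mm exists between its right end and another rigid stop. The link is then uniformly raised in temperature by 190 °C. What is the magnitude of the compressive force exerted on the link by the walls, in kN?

P ≈ 164 kN

If the wall were absent the link would grow by αΔT L = 23.5×10⁻⁶ × 190 × 2700 = 12.06 mm.
The gap closes (δ_free > 4.8 mm) and the wall then resists a further 12.06 − 4.8 = 7.255 mm of expansion.
Compatibility: PL/(AE) = 7.255 mm, so σ = P/A = E × (7.255/2700) = 193.5 MPa.
Force on the wall = σA = 193.5 × 850 mm² = 164.5 kN.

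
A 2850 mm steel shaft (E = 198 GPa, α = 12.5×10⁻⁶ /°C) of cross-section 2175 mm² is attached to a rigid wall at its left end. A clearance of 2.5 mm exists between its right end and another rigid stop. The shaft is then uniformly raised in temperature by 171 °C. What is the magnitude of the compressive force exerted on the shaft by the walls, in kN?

P ≈ 543 kN

Unrestrained expansion: δ_free = αΔT L = 12.5×10⁻⁶ × 171 × 2850 = 6.092 mm.
After closing the 2.5 mm clearance, 6.092 − 2.5 = 3.592 mm of expansion remains to be suppressed by the wall.
So σ = E(δ_free − g)/L = 198×10³ × 3.592/2850 = 249.5 MPa.
Force on the wall = σA = 249.5 × 2175 mm² = 542.8 kN.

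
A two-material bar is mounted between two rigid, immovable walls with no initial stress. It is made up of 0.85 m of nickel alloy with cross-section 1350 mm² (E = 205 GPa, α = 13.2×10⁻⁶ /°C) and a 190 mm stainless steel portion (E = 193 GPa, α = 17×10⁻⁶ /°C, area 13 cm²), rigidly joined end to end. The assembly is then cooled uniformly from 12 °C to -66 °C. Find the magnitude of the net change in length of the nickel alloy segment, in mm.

|ΔL| ≈ 0.029 mm

With the walls removed the bar would change length by δ_free = Σ αᵢΔT Lᵢ = 13.2×10⁻⁶×78×850 + 17×10⁻⁶×78×190 = 1.127 mm.
Since the ends are fixed, an axial force P builds up, equal in every segment, with P · Σ Lᵢ/(AᵢEᵢ) = δ_free.
Σ Lᵢ/(AᵢEᵢ) = 850/(1350×205×10³) + 190/(1300×193×10³) = 3.829×10⁻⁶ mm/N.
P = 1.127 / 3.829×10⁻⁶ = 294400 N = 294.4 kN, tensile.
For the nickel alloy segment, free thermal change = 13.2×10⁻⁶×78×850 = 0.8752 mm and elastic change from P = 294400×850/(1350×205×10³) = 0.9042 mm; these oppose, so the net change is 0.029 mm (segment lengthens).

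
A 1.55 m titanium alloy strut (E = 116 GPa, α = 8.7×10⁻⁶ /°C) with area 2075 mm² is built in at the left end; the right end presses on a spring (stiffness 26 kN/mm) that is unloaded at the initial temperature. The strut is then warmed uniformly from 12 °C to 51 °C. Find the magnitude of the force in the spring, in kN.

The unrestrained thermal change is αΔT L = 8.7×10⁻⁶ × 39 × 1550 = 0.5259 mm.
Let P be the compressive force at the spring. The strut shortens elastically by PL/(AE) and the spring compresses by P/k; together these equal δ_free.
So P = δ_free / [L/(AE) + 1/k] = 0.5259 / [ 1550/(2075×116×10³) + 1/(26×10³) ].
P = 0.5259 / 4.49×10⁻⁵ = 11710 N.

P ≈ 11.7 kN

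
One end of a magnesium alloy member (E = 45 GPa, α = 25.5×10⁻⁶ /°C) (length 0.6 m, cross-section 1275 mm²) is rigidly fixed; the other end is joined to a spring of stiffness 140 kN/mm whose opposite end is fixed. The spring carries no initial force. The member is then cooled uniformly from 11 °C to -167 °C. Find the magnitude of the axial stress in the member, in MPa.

σ ≈ 121 MPa (tensile)

Free thermal contraction: δ_free = αΔT L = 25.5×10⁻⁶ × 178 × 600 = 2.723 mm.
Let P be the tensile force in the spring. The member extends elastically by PL/(AE) and the spring stretches by P/k; together these equal δ_free.
P [ L/(AE) + 1/k ] = δ_free → P [ 600/(1275×45×10³) + 1/(140×10³) ] = 2.723.
P = 2.723 / 1.76×10⁻⁵ = 154700 N.
σ = P/A = 154700/1275 = 121.4 MPa.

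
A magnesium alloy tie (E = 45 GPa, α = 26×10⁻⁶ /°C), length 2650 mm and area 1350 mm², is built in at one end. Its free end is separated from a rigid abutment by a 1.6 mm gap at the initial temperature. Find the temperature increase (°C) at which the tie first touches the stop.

ΔT ≈ 23.2 °C

The gap closes when αΔT L = 1.6 mm, since the tie is still unstressed at that instant.
ΔT = 1.6 / (26×10⁻⁶ × 2650) = 23.22 °C.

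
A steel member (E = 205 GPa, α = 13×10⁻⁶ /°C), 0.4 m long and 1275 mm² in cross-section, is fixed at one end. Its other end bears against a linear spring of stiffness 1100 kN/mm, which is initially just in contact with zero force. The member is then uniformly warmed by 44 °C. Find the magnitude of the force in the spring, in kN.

If the spring were absent the member would lengthen by αΔT L = 13×10⁻⁶ × 44 × 400 = 0.2288 mm.
With a force P in the spring, the elastic change of the member is PL/(AE) and that of the spring is P/k; compatibility requires their sum to equal δ_free.
P [ L/(AE) + 1/k ] = δ_free → P [ 400/(1275×205×10³) + 1/(1100×10³) ] = 0.2288.
P = 0.2288 / 2.439×10⁻⁶ = 93790 N.

P ≈ 93.8 kN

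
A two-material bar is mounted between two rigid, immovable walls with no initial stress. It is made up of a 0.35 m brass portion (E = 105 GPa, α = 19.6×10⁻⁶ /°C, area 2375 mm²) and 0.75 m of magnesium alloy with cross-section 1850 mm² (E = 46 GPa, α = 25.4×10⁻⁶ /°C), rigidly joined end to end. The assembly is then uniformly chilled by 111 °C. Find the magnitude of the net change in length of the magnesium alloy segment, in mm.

|ΔL| ≈ 0.366 mm

With the walls removed the bar would change length by δ_free = Σ αᵢΔT Lᵢ = 19.6×10⁻⁶×111×350 + 25.4×10⁻⁶×111×750 = 2.876 mm.
The rigid supports impose zero overall length change; the single axial force P common to all segments must satisfy P Σ Lᵢ/(AᵢEᵢ) = δ_free.
The series flexibility is Σ Lᵢ/(AᵢEᵢ) = 350/(2375×105×10³) + 750/(1850×46×10³) = 1.022×10⁻⁵ mm/N.
Hence P = δ_free / Σ(L/AE) = 2.876/1.022×10⁻⁵ = 281.5 kN (tensile).
For the magnesium alloy segment, free thermal change = 25.4×10⁻⁶×111×750 = 2.115 mm and elastic change from P = 281500×750/(1850×46×10³) = 2.481 mm; these oppose, so the net change is 0.366 mm (segment lengthens).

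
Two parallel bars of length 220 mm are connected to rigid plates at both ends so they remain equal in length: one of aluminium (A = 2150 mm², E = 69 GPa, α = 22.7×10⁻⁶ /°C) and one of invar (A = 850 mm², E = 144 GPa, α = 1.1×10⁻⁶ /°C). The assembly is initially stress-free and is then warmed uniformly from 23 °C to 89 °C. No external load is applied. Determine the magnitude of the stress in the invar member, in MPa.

σ ≈ 112 MPa (tensile)

Both members must finish at the same length. With the larger α, the aluminium tends to over-expand; the plates restrain it, putting the aluminium in compression and the invar in tension. With no external load the two internal forces are equal and opposite, magnitude P.
Setting the final lengths equal and cancelling L: (α₁ − α₂)ΔT = P/(A₁E₁) + P/(A₂E₂).
|α₁ − α₂|·ΔT = 21.6×10⁻⁶ × 66 = 0.001426.
1/(A₁E₁) + 1/(A₂E₂) = 1/(2150×69×10³) + 1/(850×144×10³) = 1.491×10⁻⁸ N⁻¹.
P = 0.001426 / 1.491×10⁻⁸ = 95610 N = 95.61 kN.
σ_{invar} = P/A₂ = 95610/850 = 112.5 MPa, tensile.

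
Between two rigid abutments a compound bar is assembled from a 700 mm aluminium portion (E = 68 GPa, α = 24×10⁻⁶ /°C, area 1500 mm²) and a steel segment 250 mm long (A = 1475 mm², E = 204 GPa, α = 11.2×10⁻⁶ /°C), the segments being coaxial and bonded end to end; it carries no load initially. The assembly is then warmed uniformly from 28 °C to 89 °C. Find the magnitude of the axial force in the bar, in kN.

With the walls removed the bar would change length by δ_free = Σ αᵢΔT Lᵢ = 24×10⁻⁶×61×700 + 11.2×10⁻⁶×61×250 = 1.196 mm.
The rigid supports impose zero overall length change; the single axial force P common to all segments must satisfy P Σ Lᵢ/(AᵢEᵢ) = δ_free.
Σ Lᵢ/(AᵢEᵢ) = 700/(1500×68×10³) + 250/(1475×204×10³) = 7.694×10⁻⁶ mm/N.
So P = 1.196 / 7.694×10⁻⁶ = 155.4 kN, compressive.

P ≈ 155 kN (compressive)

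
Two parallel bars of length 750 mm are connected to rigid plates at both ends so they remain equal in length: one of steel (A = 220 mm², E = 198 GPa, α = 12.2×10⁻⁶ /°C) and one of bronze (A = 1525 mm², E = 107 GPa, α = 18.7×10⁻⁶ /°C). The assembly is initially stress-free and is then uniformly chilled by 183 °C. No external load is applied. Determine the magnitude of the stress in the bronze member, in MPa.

Equilibrium of a rigid end plate with no external load gives equal and opposite internal forces ±P in the two members. Since α_{bronze} > α_{steel}, cooling drives the bronze into tension and the steel into compression.
Setting the final lengths equal and cancelling L: (α₁ − α₂)ΔT = P/(A₁E₁) + P/(A₂E₂).
|α₁ − α₂|·ΔT = 6.5×10⁻⁶ × 183 = 0.00119.
1/(A₁E₁) + 1/(A₂E₂) = 1/(220×198×10³) + 1/(1525×107×10³) = 2.909×10⁻⁸ N⁻¹.
So P = 0.00119 / 2.909×10⁻⁸ = 40.9 kN.
σ_{bronze} = P/A₂ = 40900/1525 = 26.82 MPa, tensile.

σ ≈ 26.8 MPa (tensile)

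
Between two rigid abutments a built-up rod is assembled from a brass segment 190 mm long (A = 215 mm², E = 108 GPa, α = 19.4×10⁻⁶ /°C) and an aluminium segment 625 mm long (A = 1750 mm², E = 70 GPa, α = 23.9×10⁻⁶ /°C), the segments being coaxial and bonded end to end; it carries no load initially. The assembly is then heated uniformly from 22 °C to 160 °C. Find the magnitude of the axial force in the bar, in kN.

P ≈ 193 kN (compressive)

Free thermal expansion of the whole bar: Σ αᵢΔT Lᵢ = 19.4×10⁻⁶×138×190 + 23.9×10⁻⁶×138×625 = 2.57 mm.
Since the ends are fixed, an axial force P builds up, equal in every segment, with P · Σ Lᵢ/(AᵢEᵢ) = δ_free.
The series flexibility is Σ Lᵢ/(AᵢEᵢ) = 190/(215×108×10³) + 625/(1750×70×10³) = 1.328×10⁻⁵ mm/N.
P = 2.57 / 1.328×10⁻⁵ = 193500 N = 193.5 kN, compressive.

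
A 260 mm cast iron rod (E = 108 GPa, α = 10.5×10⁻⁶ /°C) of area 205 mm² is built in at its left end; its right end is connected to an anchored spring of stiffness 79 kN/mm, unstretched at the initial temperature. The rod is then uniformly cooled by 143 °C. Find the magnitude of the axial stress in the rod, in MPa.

The unrestrained thermal change is αΔT L = 10.5×10⁻⁶ × 143 × 260 = 0.3904 mm.
With a force P in the spring, the elastic change of the rod is PL/(AE) and that of the spring is P/k; compatibility requires their sum to equal δ_free.
P [ L/(AE) + 1/k ] = δ_free → P [ 260/(205×108×10³) + 1/(79×10³) ] = 0.3904.
P = 0.3904 / 2.44×10⁻⁵ = 16000 N.
σ = P/A = 16000/205 = 78.04 MPa.

σ ≈ 78 MPa (tensile)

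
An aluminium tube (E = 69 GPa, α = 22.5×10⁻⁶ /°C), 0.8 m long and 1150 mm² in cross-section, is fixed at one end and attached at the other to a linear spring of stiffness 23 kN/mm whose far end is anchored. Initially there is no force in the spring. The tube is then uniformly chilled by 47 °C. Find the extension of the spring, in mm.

If the spring were absent the tube would shorten by αΔT L = 22.5×10⁻⁶ × 47 × 800 = 0.846 mm.
Let P be the tensile force in the spring. The tube extends elastically by PL/(AE) and the spring stretches by P/k; together these equal δ_free.
So P = δ_free / [L/(AE) + 1/k] = 0.846 / [ 800/(1150×69×10³) + 1/(23×10³) ].
P = 0.846 / 5.356×10⁻⁵ = 15800 N.
Spring extension = P/k = 15800/(23×10³) = 0.6868 mm.

δ ≈ 0.687 mm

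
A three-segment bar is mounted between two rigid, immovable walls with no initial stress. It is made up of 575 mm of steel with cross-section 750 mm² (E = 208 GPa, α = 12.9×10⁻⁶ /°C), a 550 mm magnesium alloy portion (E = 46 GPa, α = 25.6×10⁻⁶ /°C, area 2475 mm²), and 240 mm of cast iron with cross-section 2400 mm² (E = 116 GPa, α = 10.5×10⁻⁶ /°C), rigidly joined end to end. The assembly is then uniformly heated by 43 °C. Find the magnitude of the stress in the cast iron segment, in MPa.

Free thermal expansion of the whole bar: Σ αᵢΔT Lᵢ = 12.9×10⁻⁶×43×575 + 25.6×10⁻⁶×43×550 + 10.5×10⁻⁶×43×240 = 1.033 mm.
Since the ends are fixed, an axial force P builds up, equal in every segment, with P · Σ Lᵢ/(AᵢEᵢ) = δ_free.
Σ Lᵢ/(AᵢEᵢ) = 575/(750×208×10³) + 550/(2475×46×10³) + 240/(2400×116×10³) = 9.379×10⁻⁶ mm/N.
So P = 1.033 / 9.379×10⁻⁶ = 110.1 kN, compressive.
σ_{cast iron} = P / A = 110100 / 2400 = 45.88 MPa.

σ ≈ 45.9 MPa (compressive)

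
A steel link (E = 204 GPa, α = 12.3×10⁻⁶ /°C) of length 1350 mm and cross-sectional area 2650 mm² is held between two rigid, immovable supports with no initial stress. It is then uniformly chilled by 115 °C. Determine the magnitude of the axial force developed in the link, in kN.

With zero net strain, σ = E·αΔT = 204 GPa × 12.3×10⁻⁶ × 115 = 288.6 MPa.
Then P = σA = 288.6 × 2650 mm² = 764.7 kN, tensile.

P ≈ 765 kN (tensile)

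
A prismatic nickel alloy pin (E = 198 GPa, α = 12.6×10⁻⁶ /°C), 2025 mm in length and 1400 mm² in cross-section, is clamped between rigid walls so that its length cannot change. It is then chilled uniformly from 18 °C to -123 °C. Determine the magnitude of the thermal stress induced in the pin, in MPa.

With length fixed, the mechanical strain must cancel the thermal strain αΔT = 12.6×10⁻⁶ × 141 = 1776.6×10⁻⁶.
The stress required to suppress this strain is σ = Eε = 198×10³ × 1776.6×10⁻⁶ = 351.8 MPa, tensile since the pin is trying to contract.

σ ≈ 352 MPa (tensile)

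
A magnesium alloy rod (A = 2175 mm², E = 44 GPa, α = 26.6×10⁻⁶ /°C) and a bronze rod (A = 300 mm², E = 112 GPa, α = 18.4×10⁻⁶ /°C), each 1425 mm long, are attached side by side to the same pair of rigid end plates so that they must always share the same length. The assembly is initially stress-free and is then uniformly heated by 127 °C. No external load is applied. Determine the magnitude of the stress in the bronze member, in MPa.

σ ≈ 86.3 MPa (tensile)

Both members must finish at the same length. With the larger α, the magnesium alloy tends to over-expand; the plates restrain it, putting the magnesium alloy in compression and the bronze in tension. With no external load the two internal forces are equal and opposite, magnitude P.
Equating the net (thermal + elastic) strains gives |α₁ − α₂|·ΔT = P·[1/(A₁E₁) + 1/(A₂E₂)].
|α₁ − α₂|·ΔT = 8.2×10⁻⁶ × 127 = 0.001041.
1/(A₁E₁) + 1/(A₂E₂) = 1/(2175×44×10³) + 1/(300×112×10³) = 4.021×10⁻⁸ N⁻¹.
So P = 0.001041 / 4.021×10⁻⁸ = 25.9 kN.
σ_{bronze} = P/A₂ = 25900/300 = 86.33 MPa, tensile.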